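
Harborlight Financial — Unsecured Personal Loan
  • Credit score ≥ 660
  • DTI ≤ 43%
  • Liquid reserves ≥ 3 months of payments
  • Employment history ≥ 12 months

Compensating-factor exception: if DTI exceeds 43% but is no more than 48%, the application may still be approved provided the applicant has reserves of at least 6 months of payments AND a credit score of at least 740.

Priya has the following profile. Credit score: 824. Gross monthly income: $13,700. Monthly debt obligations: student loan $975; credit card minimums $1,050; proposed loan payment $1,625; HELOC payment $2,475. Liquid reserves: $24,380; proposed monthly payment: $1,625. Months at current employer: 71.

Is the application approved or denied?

Credit score 824 ≥ 660 (meets base)
Total debts = (975 + 1,050 + 1,625 + 2,475) = 6,125. DTI = 6,125/13,700 = 44.7% > 43% — standard DTI limit exceeded.
Reserves = 24,380/1,625 = 15.0 months ≥ 3
Employment 71 ≥ 12 months
44.7% falls in the override range (43%–48%), so the compensating-factor test applies.
Reserves 15.0 ≥ 6 months; credit score 824 ≥ 740.
Both override conditions satisfied; DTI exception granted.

Approved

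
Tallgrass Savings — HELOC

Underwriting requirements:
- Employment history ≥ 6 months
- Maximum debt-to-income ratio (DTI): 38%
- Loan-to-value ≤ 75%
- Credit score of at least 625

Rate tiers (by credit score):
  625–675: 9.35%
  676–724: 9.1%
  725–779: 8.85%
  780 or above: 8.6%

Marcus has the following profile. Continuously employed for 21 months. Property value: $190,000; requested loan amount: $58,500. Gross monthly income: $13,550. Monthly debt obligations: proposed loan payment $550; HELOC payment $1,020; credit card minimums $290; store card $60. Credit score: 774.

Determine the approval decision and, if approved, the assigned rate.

Credit score 774 ≥ 625 (meets minimum)
Loan-to-value = 58,500/190,000 = 30.8% — pass (75% max)
Employment 21 ≥ 6 months
Total monthly debts = (550 + 1,020 + 290 + 60) = 1,920. DTI: 1,920 ÷ 13,550 = 14.2%, within the 38% cap
All requirements met. Score 774 falls in the 725–779 tier → 8.85%.

Approved at 8.85%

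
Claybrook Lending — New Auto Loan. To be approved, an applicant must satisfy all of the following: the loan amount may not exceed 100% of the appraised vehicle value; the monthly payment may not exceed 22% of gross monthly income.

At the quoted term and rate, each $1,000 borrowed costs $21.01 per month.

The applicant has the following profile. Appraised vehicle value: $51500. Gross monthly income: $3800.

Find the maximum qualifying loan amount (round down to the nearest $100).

Payment cap: 22% × $3,800 = $836/month.
At $21.01 per $1,000, that supports 836/21.01 × 1,000 ≈ $39,790 → $39,700.
LTV cap: 100% × $51,500 = $51,500 → $51,500.
Binding constraint: payment-to-income.

$39,700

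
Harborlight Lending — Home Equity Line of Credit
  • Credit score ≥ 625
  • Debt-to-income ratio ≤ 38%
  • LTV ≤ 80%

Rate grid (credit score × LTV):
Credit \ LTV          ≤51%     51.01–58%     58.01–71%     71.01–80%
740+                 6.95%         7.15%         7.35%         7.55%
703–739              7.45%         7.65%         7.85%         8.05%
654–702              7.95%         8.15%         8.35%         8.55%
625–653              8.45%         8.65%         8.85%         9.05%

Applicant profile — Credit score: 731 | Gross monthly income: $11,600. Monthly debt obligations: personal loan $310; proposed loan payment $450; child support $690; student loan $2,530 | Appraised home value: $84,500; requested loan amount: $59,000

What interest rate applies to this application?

7.85%

Credit score 731 ≥ 625; Total monthly debts = (310 + 450 + 690 + 2,530) = 3,980. DTI = 3,980/11,600 = 34.3% ≤ 38%
LTV = 59,000/84,500 = 69.8% ≤ 80%
Score 731 is in the 703–739 band; LTV 69.8% is in the 58.01–71% band → 7.85%.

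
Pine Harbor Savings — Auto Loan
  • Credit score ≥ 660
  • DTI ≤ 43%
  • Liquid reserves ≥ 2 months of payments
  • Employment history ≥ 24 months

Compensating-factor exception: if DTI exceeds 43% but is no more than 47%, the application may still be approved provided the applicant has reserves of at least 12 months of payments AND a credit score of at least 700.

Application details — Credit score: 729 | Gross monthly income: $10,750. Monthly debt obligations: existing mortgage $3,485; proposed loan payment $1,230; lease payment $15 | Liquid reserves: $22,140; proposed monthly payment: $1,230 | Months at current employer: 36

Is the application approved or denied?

Credit score 729 ≥ 660 (meets base)
Total debts = (3,485 + 1,230 + 15) = 4,730. DTI: 4,730 ÷ 10,750 = 44%, over the 43% base limit.
Liquid reserves cover 22,140/1,230 = 18.0 months — ≥ 2 required
Employment 36 ≥ 24 months
DTI 44% is within the 43%–47% exception band; checking compensating factors.
Override check — reserves: 18.0 mo (ok); score: 729 (ok).
Both compensating conditions met → exception applies.

Approved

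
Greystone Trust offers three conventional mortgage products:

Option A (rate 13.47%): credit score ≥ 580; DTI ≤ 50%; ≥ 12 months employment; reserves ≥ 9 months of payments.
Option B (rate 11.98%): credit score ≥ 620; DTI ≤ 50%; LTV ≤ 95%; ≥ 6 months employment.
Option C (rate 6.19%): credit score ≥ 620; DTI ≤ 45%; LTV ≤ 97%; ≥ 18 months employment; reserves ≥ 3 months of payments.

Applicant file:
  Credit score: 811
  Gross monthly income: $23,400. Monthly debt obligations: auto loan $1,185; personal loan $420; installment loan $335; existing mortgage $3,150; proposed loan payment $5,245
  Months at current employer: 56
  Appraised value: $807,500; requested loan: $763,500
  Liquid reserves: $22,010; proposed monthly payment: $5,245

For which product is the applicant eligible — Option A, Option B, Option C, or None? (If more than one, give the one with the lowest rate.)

Total debts = (1,185 + 420 + 335 + 3,150 + 5,245) = 10,335; DTI = 10,335/23,400 = 44.2%.
LTV = 763,500/807,500 = 94.6%.
Reserves = 22,010/5,245 = 4.2 months.
Option A: score 811 ≥ 580; DTI 44.2% ≤ 50%; employment 56 ≥ 12 mo; reserves 4.2 < 9 mo → does not qualify.
Option B: score 811 ≥ 620; DTI 44.2% ≤ 50%; LTV 94.6% ≤ 95%; employment 56 ≥ 6 mo → qualifies.
Option C: score 811 ≥ 620; DTI 44.2% ≤ 45%; LTV 94.6% ≤ 97%; employment 56 ≥ 18 mo; reserves 4.2 ≥ 3 mo → qualifies.
Qualifying: Option B, Option C. Lowest rate is 6.19% → Option C.

Option C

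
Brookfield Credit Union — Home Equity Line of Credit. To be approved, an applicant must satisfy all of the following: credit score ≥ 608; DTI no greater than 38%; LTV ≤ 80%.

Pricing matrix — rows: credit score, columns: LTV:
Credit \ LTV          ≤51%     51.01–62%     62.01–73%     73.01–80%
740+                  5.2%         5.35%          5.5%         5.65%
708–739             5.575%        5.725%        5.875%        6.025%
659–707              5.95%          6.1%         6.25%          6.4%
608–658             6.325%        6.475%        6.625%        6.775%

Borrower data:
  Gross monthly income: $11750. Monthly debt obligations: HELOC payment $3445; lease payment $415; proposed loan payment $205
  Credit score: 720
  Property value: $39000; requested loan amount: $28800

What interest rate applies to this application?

6.025%

Credit score 720 ≥ 608; Total monthly debts = (3,445 + 415 + 205) = 4,065. DTI = 4,065/11,750 = 34.6% ≤ 38%
LTV = 28,800/39,000 = 73.8% ≤ 80%
Row: 720 falls in 708–739. Column: 73.8% falls in 73.01–80%. Rate = 6.025%.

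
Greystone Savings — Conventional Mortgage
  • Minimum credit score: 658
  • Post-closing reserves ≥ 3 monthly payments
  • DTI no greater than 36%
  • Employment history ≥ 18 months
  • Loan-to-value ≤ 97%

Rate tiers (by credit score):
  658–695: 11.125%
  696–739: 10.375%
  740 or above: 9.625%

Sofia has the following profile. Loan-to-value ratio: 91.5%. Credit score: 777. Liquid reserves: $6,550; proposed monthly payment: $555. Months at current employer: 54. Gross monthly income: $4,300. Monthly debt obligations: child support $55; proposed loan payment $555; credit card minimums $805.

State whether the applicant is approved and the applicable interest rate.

Credit score 777 ≥ 658 (meets minimum)
Employment 54 ≥ 18 months
Total monthly debts = (55 + 555 + 805) = 1,415. DTI = 1,415/4,300 = 32.9% ≤ 36%
Reserves = 6,550/555 = 11.8 months ≥ 3
LTV 91.5% ≤ 97%
All requirements met. Score 777 falls in the 740 or above tier → 9.625%.

Approved at 9.625%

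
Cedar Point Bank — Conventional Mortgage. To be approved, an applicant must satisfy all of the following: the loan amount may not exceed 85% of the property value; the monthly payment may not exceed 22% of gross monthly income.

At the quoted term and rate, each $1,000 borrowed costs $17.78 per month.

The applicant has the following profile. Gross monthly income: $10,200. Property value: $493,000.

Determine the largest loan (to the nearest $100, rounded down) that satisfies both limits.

$126,200

Payment cap: 22% × $10,200 = $2,244/month.
At $17.78 per $1,000, that supports 2,244/17.78 × 1,000 ≈ $126,209 → $126,200.
LTV cap: 85% × $493,000 = $419,050 → $419,000.
Binding constraint: payment-to-income.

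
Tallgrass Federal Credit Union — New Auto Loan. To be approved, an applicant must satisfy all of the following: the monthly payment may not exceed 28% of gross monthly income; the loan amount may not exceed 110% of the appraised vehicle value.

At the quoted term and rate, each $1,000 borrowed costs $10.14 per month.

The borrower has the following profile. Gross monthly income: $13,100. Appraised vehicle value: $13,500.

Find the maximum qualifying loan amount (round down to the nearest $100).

$14,800

Payment cap: 28% × $13,100 = $3,668/month.
At $10.14 per $1,000, that supports 3,668/10.14 × 1,000 ≈ $361,735 → $361,700.
LTV cap: 110% × $13,500 = $14,850 → $14,800.
Binding constraint: loan-to-value.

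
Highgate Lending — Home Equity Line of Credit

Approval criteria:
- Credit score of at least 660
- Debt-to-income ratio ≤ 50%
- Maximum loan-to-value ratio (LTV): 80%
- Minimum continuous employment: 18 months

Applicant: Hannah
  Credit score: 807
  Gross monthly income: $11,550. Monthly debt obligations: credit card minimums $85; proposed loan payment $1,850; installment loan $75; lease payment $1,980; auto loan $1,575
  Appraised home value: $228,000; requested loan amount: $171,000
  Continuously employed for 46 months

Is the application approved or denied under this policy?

Approved

Credit score 807 ≥ 660 (meets)
Total monthly debts = (85 + 1,850 + 75 + 1,980 + 1,575) = 5,565. Debt-to-income = 5,565/11,550 = 48.2% — meets 50% limit
LTV = 171,000/228,000 = 75% ≤ 80%
Employment 46 ≥ 18 months
All criteria satisfied.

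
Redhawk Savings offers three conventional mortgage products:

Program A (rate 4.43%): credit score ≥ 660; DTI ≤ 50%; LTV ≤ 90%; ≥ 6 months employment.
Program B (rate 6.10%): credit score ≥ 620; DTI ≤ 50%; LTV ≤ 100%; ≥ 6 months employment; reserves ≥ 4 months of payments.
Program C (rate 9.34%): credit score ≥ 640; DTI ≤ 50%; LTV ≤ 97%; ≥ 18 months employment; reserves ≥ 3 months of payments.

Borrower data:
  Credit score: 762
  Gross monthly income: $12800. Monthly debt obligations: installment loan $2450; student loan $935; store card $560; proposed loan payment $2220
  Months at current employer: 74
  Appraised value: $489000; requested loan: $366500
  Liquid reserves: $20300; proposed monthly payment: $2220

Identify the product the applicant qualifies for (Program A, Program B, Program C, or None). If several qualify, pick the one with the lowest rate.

Total debts = (2,450 + 935 + 560 + 2,220) = 6,165; DTI = 6,165/12,800 = 48.2%.
LTV = 366,500/489,000 = 74.9%.
Reserves = 20,300/2,220 = 9.1 months.
Program A: score 762 ≥ 660; DTI 48.2% ≤ 50%; LTV 74.9% ≤ 90%; employment 74 ≥ 6 mo → qualifies.
Program B: score 762 ≥ 620; DTI 48.2% ≤ 50%; LTV 74.9% ≤ 100%; employment 74 ≥ 6 mo; reserves 9.1 ≥ 4 mo → qualifies.
Program C: score 762 ≥ 640; DTI 48.2% ≤ 50%; LTV 74.9% ≤ 97%; employment 74 ≥ 18 mo; reserves 9.1 ≥ 3 mo → qualifies.
Qualifying: Program A, Program B, Program C. Lowest rate is 4.43% → Program A.

Program A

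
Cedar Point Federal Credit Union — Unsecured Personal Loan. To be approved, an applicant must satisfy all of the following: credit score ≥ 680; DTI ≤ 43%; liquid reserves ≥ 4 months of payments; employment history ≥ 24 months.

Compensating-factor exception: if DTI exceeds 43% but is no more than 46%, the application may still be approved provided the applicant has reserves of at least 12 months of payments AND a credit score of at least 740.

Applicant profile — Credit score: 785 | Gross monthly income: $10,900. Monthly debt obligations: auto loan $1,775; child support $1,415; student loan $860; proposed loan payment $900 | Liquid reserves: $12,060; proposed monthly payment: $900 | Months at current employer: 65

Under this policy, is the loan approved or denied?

Credit score 785 ≥ 680 (meets base)
Total debts = (1,775 + 1,415 + 860 + 900) = 4,950. DTI: 4,950 ÷ 10,900 = 45.4%, over the 43% base limit.
Liquid reserves cover 12,060/900 = 13.4 months — ≥ 4 required
Employment 65 ≥ 24 months
45.4% falls in the override range (43%–46%), so the compensating-factor test applies.
Reserves 13.4 ≥ 12 months; credit score 785 ≥ 740.
Both compensating conditions met → exception applies.

Approved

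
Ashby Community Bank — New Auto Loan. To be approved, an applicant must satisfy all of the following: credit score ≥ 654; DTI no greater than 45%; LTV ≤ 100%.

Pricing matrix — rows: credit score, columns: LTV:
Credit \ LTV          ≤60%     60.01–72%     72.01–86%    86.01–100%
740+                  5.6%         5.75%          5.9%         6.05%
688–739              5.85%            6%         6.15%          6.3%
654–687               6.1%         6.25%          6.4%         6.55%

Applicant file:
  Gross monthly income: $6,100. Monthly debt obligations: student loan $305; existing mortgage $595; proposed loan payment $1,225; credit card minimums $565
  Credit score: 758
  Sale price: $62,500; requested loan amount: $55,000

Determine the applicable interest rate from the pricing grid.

Credit score 758 ≥ 654; Total monthly debts = (305 + 595 + 1,225 + 565) = 2,690. DTI = 2,690/6,100 = 44.1% ≤ 45%
LTV = 55,000/62,500 = 88% ≤ 100%
Credit 758 → row 740+; LTV 88% → column 86.01–100%. Grid cell → 6.05%.

6.05%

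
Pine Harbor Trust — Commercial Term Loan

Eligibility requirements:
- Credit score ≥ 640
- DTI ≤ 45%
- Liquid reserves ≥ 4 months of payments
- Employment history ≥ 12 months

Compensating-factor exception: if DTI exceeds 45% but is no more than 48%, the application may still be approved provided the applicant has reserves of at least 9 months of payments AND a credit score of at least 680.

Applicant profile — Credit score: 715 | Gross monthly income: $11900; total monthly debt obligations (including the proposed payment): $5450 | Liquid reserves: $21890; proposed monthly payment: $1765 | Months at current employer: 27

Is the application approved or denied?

Credit score 715 ≥ 640 (meets base)
DTI = 5,450/11,900 = 45.8% > 45% — standard DTI limit exceeded.
Liquid reserves cover 21,890/1,765 = 12.4 months — ≥ 4 required
Employment 27 ≥ 12 months
DTI 45.8% is within the 45%–48% exception band; checking compensating factors.
Override check — reserves: 12.4 mo (ok); score: 715 (ok).
Both override conditions satisfied; DTI exception granted.

Approved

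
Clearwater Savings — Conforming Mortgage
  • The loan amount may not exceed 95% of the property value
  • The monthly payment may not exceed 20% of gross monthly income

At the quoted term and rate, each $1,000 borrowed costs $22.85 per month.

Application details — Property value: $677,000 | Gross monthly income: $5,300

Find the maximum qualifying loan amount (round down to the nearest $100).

Payment cap: 20% × $5,300 = $1,060/month.
At $22.85 per $1,000, that supports 1,060/22.85 × 1,000 ≈ $46,389 → $46,300.
LTV cap: 95% × $677,000 = $643,150 → $643,100.
Binding constraint: payment-to-income.

$46,300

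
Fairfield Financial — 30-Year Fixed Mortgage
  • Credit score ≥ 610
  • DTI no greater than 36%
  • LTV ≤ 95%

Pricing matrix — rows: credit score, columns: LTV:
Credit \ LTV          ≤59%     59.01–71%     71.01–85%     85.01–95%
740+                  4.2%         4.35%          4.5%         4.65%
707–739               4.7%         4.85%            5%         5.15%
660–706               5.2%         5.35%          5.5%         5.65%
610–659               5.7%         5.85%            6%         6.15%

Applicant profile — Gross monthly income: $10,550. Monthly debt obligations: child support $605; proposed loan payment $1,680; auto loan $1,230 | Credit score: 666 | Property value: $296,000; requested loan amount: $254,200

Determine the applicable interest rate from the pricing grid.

Credit score 666 ≥ 610; Total monthly debts = (605 + 1,680 + 1,230) = 3,515. Debt-to-income = 3,515/10,550 = 33.3% — meets 36% limit
LTV: 254,200 ÷ 296,000 = 85.9%, within 95% cap
Credit 666 → row 660–706; LTV 85.9% → column 85.01–95%. Grid cell → 5.65%.

5.65%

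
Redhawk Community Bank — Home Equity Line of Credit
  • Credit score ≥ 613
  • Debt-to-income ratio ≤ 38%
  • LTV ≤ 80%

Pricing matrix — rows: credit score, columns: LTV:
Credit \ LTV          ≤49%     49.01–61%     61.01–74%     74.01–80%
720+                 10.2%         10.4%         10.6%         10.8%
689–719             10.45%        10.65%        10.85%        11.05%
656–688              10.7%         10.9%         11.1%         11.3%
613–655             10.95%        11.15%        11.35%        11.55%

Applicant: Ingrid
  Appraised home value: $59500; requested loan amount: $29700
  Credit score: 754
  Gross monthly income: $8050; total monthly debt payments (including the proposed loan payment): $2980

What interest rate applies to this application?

10.4%

Credit score 754 ≥ 613; Debt-to-income = 2,980/8,050 = 37% — meets 38% limit
LTV = 29,700/59,500 = 49.9% ≤ 80%
Score 754 is in the 720+ band; LTV 49.9% is in the 49.01–61% band → 10.4%.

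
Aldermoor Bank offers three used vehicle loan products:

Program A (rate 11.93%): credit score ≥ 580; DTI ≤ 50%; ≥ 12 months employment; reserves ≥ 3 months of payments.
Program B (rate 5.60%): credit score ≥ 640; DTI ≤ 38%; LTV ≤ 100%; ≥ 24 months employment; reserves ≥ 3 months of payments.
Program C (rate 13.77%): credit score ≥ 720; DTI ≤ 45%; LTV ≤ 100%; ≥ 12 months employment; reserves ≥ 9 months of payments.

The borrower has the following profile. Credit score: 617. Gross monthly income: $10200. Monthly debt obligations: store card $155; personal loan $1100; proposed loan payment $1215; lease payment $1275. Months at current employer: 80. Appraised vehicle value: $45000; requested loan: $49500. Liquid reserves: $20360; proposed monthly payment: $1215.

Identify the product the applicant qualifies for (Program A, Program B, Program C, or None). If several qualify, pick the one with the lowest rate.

Program A

Total debts = (155 + 1,100 + 1,215 + 1,275) = 3,745; DTI = 3,745/10,200 = 36.7%.
LTV = 49,500/45,000 = 110%.
Reserves = 20,360/1,215 = 16.8 months.
Program A: score 617 ≥ 580; DTI 36.7% ≤ 50%; employment 80 ≥ 12 mo; reserves 16.8 ≥ 3 mo → qualifies.
Program B: score 617 < 640; DTI 36.7% ≤ 38%; LTV 110% > 100%; employment 80 ≥ 24 mo; reserves 16.8 ≥ 3 mo → does not qualify.
Program C: score 617 < 720; DTI 36.7% ≤ 45%; LTV 110% > 100%; employment 80 ≥ 12 mo; reserves 16.8 ≥ 9 mo → does not qualify.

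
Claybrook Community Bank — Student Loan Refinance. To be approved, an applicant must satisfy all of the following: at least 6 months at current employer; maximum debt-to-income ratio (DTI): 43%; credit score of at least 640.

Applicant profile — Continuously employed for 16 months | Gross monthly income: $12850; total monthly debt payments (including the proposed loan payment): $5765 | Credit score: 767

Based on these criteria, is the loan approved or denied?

Employment 16 ≥ 6 months
DTI: 5,765 ÷ 12,850 = 44.9%, exceeds the 43% cap
Credit score 767 ≥ 640 (meets)
Fails on DTI.

Denied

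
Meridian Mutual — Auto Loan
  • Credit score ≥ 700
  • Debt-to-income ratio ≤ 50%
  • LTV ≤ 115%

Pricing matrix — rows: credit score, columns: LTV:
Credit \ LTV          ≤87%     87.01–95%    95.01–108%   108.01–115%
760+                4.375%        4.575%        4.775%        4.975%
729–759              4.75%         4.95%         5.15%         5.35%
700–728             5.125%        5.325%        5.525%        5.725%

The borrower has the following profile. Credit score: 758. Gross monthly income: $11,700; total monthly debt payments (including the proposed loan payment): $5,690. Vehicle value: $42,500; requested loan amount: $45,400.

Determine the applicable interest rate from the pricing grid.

Credit score 758 ≥ 700; Debt-to-income = 5,690/11,700 = 48.6% — meets 50% limit
LTV = 45,400/42,500 = 106.8% ≤ 115%
Score 758 is in the 729–759 band; LTV 106.8% is in the 95.01–108% band → 5.15%.

5.15%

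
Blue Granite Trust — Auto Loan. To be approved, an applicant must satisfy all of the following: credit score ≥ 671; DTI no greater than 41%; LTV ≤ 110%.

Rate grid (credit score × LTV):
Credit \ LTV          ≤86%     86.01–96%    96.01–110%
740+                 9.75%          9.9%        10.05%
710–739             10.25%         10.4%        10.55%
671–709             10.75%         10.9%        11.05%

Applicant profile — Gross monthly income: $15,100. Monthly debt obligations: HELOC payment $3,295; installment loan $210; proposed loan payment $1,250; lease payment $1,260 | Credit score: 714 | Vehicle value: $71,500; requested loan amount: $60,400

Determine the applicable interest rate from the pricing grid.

10.25%

Credit score 714 ≥ 671; Total monthly debts = (3,295 + 210 + 1,250 + 1,260) = 6,015. DTI = 6,015/15,100 = 39.8% ≤ 41%
LTV = 60,400/71,500 = 84.5% ≤ 110%
Credit 714 → row 710–739; LTV 84.5% → column ≤86%. Grid cell → 10.25%.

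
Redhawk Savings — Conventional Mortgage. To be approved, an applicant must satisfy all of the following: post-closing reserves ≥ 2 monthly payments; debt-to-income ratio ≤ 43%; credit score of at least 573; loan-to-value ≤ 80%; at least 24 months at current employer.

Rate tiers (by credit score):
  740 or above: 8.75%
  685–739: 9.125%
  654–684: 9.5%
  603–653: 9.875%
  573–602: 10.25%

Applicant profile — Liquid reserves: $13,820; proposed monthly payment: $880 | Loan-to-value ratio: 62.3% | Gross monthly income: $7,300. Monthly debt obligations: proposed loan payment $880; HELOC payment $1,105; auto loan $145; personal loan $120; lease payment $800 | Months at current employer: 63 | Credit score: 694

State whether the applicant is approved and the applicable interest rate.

Credit score 694 ≥ 573 (meets minimum)
Reserves = 13,820/880 = 15.7 months ≥ 2
Employment 63 ≥ 24 months
LTV 62.3% — within 80%
Total monthly debts = (880 + 1,105 + 145 + 120 + 800) = 3,050. Debt-to-income = 3,050/7,300 = 41.8% — meets 43% limit
All requirements met. Score 694 falls in the 685–739 tier → 9.125%.

Approved at 9.125%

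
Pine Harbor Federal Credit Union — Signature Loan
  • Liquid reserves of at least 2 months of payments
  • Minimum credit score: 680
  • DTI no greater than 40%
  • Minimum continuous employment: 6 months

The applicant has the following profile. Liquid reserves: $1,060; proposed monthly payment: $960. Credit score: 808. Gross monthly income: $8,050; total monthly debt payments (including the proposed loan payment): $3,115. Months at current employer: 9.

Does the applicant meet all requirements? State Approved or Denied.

Reserves: 1,060 ÷ 960 = 1.1 months (below 2-month minimum)
Credit score 808 ≥ 680 (meets)
DTI: 3,115 ÷ 8,050 = 38.7%, within the 40% cap
Employment 9 ≥ 6 months
Fails on reserves.

Denied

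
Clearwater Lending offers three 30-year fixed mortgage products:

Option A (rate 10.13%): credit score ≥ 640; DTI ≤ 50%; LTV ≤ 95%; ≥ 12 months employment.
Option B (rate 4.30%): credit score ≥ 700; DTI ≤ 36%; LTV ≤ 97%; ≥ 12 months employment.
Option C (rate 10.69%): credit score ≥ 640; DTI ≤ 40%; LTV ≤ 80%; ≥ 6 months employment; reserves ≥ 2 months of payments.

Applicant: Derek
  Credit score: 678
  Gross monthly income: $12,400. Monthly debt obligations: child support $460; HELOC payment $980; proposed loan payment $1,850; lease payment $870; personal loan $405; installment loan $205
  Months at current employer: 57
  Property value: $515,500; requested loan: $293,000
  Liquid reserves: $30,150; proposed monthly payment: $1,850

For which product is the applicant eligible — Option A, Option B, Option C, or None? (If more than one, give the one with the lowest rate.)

Option A

Total debts = (460 + 980 + 1,850 + 870 + 405 + 205) = 4,770; DTI = 4,770/12,400 = 38.5%.
LTV = 293,000/515,500 = 56.8%.
Reserves = 30,150/1,850 = 16.3 months.
Option A: score 678 ≥ 640; DTI 38.5% ≤ 50%; LTV 56.8% ≤ 95%; employment 57 ≥ 12 mo → qualifies.
Option B: score 678 < 700; DTI 38.5% > 36%; LTV 56.8% ≤ 97%; employment 57 ≥ 12 mo → does not qualify.
Option C: score 678 ≥ 640; DTI 38.5% ≤ 40%; LTV 56.8% ≤ 80%; employment 57 ≥ 6 mo; reserves 16.3 ≥ 2 mo → qualifies.
Qualifying: Option A, Option C. Lowest rate is 10.13% → Option A.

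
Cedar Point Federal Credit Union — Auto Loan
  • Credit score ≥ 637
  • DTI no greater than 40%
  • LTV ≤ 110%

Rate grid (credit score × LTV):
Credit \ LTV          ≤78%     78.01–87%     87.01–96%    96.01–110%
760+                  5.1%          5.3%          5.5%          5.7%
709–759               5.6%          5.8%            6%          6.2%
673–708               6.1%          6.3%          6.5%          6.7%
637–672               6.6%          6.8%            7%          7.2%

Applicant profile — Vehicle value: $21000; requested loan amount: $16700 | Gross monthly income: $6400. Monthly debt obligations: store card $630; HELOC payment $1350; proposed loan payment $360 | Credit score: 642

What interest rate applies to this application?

Credit score 642 ≥ 637; Total monthly debts = (630 + 1,350 + 360) = 2,340. Debt-to-income = 2,340/6,400 = 36.6% — meets 40% limit
Loan-to-value = 16,700/21,000 = 79.5% — pass (110% max)
Credit 642 → row 637–672; LTV 79.5% → column 78.01–87%. Grid cell → 6.8%.

6.8%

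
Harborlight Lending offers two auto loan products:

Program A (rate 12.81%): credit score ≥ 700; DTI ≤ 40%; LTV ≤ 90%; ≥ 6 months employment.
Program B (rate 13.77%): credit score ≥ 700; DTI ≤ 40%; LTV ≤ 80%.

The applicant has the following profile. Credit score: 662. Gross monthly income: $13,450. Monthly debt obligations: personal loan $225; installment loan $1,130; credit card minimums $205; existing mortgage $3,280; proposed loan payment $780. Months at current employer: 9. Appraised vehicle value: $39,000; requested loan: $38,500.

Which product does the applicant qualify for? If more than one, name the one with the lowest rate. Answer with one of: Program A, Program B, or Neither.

Total debts = (225 + 1,130 + 205 + 3,280 + 780) = 5,620; DTI = 5,620/13,450 = 41.8%.
LTV = 38,500/39,000 = 98.7%.
Program A: score 662 < 700; DTI 41.8% > 40%; LTV 98.7% > 90%; employment 9 ≥ 6 mo → does not qualify.
Program B: score 662 < 700; DTI 41.8% > 40%; LTV 98.7% > 80% → does not qualify.

Neither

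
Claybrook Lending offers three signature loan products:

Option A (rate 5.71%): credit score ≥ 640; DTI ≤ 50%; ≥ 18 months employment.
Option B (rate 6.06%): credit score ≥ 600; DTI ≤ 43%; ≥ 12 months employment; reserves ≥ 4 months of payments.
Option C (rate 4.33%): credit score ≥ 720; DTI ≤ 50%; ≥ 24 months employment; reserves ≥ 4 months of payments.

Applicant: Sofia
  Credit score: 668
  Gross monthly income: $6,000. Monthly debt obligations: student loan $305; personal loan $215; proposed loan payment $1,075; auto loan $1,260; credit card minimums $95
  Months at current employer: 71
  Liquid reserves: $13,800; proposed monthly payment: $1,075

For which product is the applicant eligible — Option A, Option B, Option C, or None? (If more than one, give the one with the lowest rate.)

Total debts = (305 + 215 + 1,075 + 1,260 + 95) = 2,950; DTI = 2,950/6,000 = 49.2%.
Reserves = 13,800/1,075 = 12.8 months.
Option A: score 668 ≥ 640; DTI 49.2% ≤ 50%; employment 71 ≥ 18 mo → qualifies.
Option B: score 668 ≥ 600; DTI 49.2% > 43%; employment 71 ≥ 12 mo; reserves 12.8 ≥ 4 mo → does not qualify.
Option C: score 668 < 720; DTI 49.2% ≤ 50%; employment 71 ≥ 24 mo; reserves 12.8 ≥ 4 mo → does not qualify.

Option A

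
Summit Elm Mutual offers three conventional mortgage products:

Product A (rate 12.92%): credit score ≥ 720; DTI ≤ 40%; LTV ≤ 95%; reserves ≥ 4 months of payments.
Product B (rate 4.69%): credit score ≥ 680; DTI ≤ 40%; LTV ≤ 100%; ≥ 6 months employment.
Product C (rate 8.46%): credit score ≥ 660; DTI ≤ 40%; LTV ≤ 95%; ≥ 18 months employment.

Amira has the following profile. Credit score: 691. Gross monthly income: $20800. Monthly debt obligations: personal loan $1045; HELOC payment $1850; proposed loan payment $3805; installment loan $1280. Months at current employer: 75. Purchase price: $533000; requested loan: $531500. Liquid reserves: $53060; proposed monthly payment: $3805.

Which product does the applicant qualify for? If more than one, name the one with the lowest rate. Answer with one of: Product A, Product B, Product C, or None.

Total debts = (1,045 + 1,850 + 3,805 + 1,280) = 7,980; DTI = 7,980/20,800 = 38.4%.
LTV = 531,500/533,000 = 99.7%.
Reserves = 53,060/3,805 = 13.9 months.
Product A: score 691 < 720; DTI 38.4% ≤ 40%; LTV 99.7% > 95%; reserves 13.9 ≥ 4 mo → does not qualify.
Product B: score 691 ≥ 680; DTI 38.4% ≤ 40%; LTV 99.7% ≤ 100%; employment 75 ≥ 6 mo → qualifies.
Product C: score 691 ≥ 660; DTI 38.4% ≤ 40%; LTV 99.7% > 95%; employment 75 ≥ 18 mo → does not qualify.

Product B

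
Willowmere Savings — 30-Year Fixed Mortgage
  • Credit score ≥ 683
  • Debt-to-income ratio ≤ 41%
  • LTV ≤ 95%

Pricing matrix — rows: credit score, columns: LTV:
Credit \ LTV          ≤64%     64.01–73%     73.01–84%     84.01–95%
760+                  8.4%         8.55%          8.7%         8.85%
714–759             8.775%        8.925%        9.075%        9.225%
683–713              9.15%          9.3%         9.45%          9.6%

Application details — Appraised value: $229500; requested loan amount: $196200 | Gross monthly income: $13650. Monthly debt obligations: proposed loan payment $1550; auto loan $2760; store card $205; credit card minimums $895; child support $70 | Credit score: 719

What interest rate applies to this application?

9.225%

Credit score 719 ≥ 683; Total monthly debts = (1,550 + 2,760 + 205 + 895 + 70) = 5,480. Debt-to-income = 5,480/13,650 = 40.1% — meets 41% limit
LTV = 196,200/229,500 = 85.5% ≤ 95%
Row: 719 falls in 714–759. Column: 85.5% falls in 84.01–95%. Rate = 9.225%.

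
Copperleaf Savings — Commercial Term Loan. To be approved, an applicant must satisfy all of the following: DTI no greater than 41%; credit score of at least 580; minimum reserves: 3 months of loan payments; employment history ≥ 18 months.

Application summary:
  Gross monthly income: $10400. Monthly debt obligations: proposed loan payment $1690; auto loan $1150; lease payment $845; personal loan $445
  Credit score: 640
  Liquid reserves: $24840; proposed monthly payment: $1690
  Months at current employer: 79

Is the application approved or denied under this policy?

Total monthly debts = (1,690 + 1,150 + 845 + 445) = 4,130. Debt-to-income = 4,130/10,400 = 39.7% — meets 41% limit
Credit score 640 ≥ 580 (meets)
Reserves = 24,840/1,690 = 14.7 months ≥ 3
Employment 79 ≥ 18 months
All criteria satisfied.

Approved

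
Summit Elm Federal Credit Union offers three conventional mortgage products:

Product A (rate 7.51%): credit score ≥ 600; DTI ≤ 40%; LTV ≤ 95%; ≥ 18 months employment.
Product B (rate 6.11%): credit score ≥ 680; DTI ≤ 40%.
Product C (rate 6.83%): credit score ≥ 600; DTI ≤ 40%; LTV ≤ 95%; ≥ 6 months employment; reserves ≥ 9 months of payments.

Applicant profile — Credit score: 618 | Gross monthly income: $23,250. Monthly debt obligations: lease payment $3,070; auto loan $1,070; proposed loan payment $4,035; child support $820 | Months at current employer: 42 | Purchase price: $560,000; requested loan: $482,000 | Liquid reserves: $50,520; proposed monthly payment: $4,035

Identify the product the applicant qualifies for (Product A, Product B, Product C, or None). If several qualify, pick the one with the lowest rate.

Total debts = (3,070 + 1,070 + 4,035 + 820) = 8,995; DTI = 8,995/23,250 = 38.7%.
LTV = 482,000/560,000 = 86.1%.
Reserves = 50,520/4,035 = 12.5 months.
Product A: score 618 ≥ 600; DTI 38.7% ≤ 40%; LTV 86.1% ≤ 95%; employment 42 ≥ 18 mo → qualifies.
Product B: score 618 < 680; DTI 38.7% ≤ 40% → does not qualify.
Product C: score 618 ≥ 600; DTI 38.7% ≤ 40%; LTV 86.1% ≤ 95%; employment 42 ≥ 6 mo; reserves 12.5 ≥ 9 mo → qualifies.
Qualifying: Product A, Product C. Lowest rate is 6.83% → Product C.

Product C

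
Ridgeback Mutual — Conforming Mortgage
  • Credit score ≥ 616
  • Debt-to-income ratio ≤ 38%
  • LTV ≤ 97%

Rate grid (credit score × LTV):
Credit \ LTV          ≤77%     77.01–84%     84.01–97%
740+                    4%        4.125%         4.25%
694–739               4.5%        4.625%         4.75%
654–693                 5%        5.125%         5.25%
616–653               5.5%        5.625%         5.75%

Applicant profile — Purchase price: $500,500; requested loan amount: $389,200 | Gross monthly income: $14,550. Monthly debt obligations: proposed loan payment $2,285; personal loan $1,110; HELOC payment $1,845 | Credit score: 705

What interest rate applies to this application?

Credit score 705 ≥ 616; Total monthly debts = (2,285 + 1,110 + 1,845) = 5,240. Debt-to-income = 5,240/14,550 = 36% — meets 38% limit
LTV: 389,200 ÷ 500,500 = 77.8%, within 97% cap
Score 705 is in the 694–739 band; LTV 77.8% is in the 77.01–84% band → 4.625%.

4.625%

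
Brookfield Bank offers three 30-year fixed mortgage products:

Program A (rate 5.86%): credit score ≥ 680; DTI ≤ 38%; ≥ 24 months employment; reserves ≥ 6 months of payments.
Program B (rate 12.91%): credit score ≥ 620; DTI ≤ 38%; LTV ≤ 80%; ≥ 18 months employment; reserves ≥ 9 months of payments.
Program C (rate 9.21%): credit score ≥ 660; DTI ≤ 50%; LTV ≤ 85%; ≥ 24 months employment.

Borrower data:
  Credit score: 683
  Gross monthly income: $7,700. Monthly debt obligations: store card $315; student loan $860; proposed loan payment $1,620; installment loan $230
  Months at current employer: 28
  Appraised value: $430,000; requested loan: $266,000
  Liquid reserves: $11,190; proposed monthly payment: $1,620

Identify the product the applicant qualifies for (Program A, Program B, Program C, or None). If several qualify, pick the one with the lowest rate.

Total debts = (315 + 860 + 1,620 + 230) = 3,025; DTI = 3,025/7,700 = 39.3%.
LTV = 266,000/430,000 = 61.9%.
Reserves = 11,190/1,620 = 6.9 months.
Program A: score 683 ≥ 680; DTI 39.3% > 38%; employment 28 ≥ 24 mo; reserves 6.9 ≥ 6 mo → does not qualify.
Program B: score 683 ≥ 620; DTI 39.3% > 38%; LTV 61.9% ≤ 80%; employment 28 ≥ 18 mo; reserves 6.9 < 9 mo → does not qualify.
Program C: score 683 ≥ 660; DTI 39.3% ≤ 50%; LTV 61.9% ≤ 85%; employment 28 ≥ 24 mo → qualifies.

Program C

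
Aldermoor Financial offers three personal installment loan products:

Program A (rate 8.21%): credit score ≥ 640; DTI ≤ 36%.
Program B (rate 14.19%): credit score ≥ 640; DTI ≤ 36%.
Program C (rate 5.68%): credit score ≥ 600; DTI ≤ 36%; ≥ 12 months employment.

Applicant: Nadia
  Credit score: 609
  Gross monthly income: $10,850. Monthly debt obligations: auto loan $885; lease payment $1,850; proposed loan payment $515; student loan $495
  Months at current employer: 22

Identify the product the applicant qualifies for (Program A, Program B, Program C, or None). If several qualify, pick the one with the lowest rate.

Total debts = (885 + 1,850 + 515 + 495) = 3,745; DTI = 3,745/10,850 = 34.5%.
Program A: score 609 < 640; DTI 34.5% ≤ 36% → does not qualify.
Program B: score 609 < 640; DTI 34.5% ≤ 36% → does not qualify.
Program C: score 609 ≥ 600; DTI 34.5% ≤ 36%; employment 22 ≥ 12 mo → qualifies.

Program C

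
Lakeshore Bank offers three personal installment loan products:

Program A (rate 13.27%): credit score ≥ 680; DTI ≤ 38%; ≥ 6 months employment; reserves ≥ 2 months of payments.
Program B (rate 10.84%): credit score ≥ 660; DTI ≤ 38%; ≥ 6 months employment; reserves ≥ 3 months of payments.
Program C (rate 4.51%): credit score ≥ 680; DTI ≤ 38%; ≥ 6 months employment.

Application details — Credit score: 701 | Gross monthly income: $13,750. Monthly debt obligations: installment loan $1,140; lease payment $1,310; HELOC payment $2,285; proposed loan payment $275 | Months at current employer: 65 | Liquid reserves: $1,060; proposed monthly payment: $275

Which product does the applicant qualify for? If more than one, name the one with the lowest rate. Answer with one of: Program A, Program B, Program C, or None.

Program C

Total debts = (1,140 + 1,310 + 2,285 + 275) = 5,010; DTI = 5,010/13,750 = 36.4%.
Reserves = 1,060/275 = 3.9 months.
Program A: score 701 ≥ 680; DTI 36.4% ≤ 38%; employment 65 ≥ 6 mo; reserves 3.9 ≥ 2 mo → qualifies.
Program B: score 701 ≥ 660; DTI 36.4% ≤ 38%; employment 65 ≥ 6 mo; reserves 3.9 ≥ 3 mo → qualifies.
Program C: score 701 ≥ 680; DTI 36.4% ≤ 38%; employment 65 ≥ 6 mo → qualifies.
Qualifying: Program A, Program B, Program C. Lowest rate is 4.51% → Program C.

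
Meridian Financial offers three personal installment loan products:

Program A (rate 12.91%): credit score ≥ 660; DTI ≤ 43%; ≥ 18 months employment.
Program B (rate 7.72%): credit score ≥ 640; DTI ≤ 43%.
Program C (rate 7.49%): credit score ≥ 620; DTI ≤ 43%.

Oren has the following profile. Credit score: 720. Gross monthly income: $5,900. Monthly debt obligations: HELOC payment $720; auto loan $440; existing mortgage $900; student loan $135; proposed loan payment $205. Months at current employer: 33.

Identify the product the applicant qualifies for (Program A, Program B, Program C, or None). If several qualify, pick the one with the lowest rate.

Program C

Total debts = (720 + 440 + 900 + 135 + 205) = 2,400; DTI = 2,400/5,900 = 40.7%.
Program A: score 720 ≥ 660; DTI 40.7% ≤ 43%; employment 33 ≥ 18 mo → qualifies.
Program B: score 720 ≥ 640; DTI 40.7% ≤ 43% → qualifies.
Program C: score 720 ≥ 620; DTI 40.7% ≤ 43% → qualifies.
Qualifying: Program A, Program B, Program C. Lowest rate is 7.49% → Program C.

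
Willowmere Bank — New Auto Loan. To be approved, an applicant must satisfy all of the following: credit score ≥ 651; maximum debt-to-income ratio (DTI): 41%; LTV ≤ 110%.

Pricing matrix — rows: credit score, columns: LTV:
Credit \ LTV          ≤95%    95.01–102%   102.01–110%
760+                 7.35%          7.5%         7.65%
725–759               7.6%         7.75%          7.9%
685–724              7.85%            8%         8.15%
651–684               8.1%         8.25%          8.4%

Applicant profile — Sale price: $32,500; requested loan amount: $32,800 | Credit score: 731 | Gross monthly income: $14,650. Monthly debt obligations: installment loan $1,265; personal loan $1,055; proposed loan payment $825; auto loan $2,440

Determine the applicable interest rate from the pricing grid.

Credit score 731 ≥ 651; Total monthly debts = (1,265 + 1,055 + 825 + 2,440) = 5,585. DTI: 5,585 ÷ 14,650 = 38.1%, within the 41% cap
LTV = 32,800/32,500 = 100.9% ≤ 110%
Score 731 is in the 725–759 band; LTV 100.9% is in the 95.01–102% band → 7.75%.

7.75%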